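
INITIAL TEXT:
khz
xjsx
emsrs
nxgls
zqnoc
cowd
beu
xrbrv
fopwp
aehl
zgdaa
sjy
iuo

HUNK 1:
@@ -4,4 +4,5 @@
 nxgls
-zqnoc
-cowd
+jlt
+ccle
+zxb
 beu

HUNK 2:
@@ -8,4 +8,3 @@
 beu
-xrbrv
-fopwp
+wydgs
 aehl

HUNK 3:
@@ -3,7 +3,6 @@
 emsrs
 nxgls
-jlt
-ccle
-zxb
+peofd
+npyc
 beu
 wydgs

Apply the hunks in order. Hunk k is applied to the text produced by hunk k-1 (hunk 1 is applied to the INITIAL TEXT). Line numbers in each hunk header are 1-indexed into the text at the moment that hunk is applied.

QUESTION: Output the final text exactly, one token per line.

Hunk 1: at line 4 remove [zqnoc,cowd] add [jlt,ccle,zxb] -> 14 lines: khz xjsx emsrs nxgls jlt ccle zxb beu xrbrv fopwp aehl zgdaa sjy iuo
Hunk 2: at line 8 remove [xrbrv,fopwp] add [wydgs] -> 13 lines: khz xjsx emsrs nxgls jlt ccle zxb beu wydgs aehl zgdaa sjy iuo
Hunk 3: at line 3 remove [jlt,ccle,zxb] add [peofd,npyc] -> 12 lines: khz xjsx emsrs nxgls peofd npyc beu wydgs aehl zgdaa sjy iuo

Answer: khz
xjsx
emsrs
nxgls
peofd
npyc
beu
wydgs
aehl
zgdaa
sjy
iuo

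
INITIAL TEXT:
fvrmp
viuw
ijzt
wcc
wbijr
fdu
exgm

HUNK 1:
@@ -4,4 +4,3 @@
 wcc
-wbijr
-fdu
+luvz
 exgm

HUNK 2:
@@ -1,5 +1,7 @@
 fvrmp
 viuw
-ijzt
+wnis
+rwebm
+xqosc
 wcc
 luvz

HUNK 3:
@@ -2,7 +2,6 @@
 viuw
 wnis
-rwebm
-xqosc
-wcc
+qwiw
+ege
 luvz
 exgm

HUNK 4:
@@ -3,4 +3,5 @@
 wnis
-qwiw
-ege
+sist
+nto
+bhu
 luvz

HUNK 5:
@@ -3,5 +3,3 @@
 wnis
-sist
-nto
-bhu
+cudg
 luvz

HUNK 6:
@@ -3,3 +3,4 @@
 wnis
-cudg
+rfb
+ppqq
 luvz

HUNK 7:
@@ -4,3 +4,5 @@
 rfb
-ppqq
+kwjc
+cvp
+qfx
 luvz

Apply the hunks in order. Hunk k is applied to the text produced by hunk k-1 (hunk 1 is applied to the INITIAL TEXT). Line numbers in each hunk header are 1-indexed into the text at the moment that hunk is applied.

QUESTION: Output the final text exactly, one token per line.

Hunk 1: at line 4 remove [wbijr,fdu] add [luvz] -> 6 lines: fvrmp viuw ijzt wcc luvz exgm
Hunk 2: at line 1 remove [ijzt] add [wnis,rwebm,xqosc] -> 8 lines: fvrmp viuw wnis rwebm xqosc wcc luvz exgm
Hunk 3: at line 2 remove [rwebm,xqosc,wcc] add [qwiw,ege] -> 7 lines: fvrmp viuw wnis qwiw ege luvz exgm
Hunk 4: at line 3 remove [qwiw,ege] add [sist,nto,bhu] -> 8 lines: fvrmp viuw wnis sist nto bhu luvz exgm
Hunk 5: at line 3 remove [sist,nto,bhu] add [cudg] -> 6 lines: fvrmp viuw wnis cudg luvz exgm
Hunk 6: at line 3 remove [cudg] add [rfb,ppqq] -> 7 lines: fvrmp viuw wnis rfb ppqq luvz exgm
Hunk 7: at line 4 remove [ppqq] add [kwjc,cvp,qfx] -> 9 lines: fvrmp viuw wnis rfb kwjc cvp qfx luvz exgm

Answer: fvrmp
viuw
wnis
rfb
kwjc
cvp
qfx
luvz
exgm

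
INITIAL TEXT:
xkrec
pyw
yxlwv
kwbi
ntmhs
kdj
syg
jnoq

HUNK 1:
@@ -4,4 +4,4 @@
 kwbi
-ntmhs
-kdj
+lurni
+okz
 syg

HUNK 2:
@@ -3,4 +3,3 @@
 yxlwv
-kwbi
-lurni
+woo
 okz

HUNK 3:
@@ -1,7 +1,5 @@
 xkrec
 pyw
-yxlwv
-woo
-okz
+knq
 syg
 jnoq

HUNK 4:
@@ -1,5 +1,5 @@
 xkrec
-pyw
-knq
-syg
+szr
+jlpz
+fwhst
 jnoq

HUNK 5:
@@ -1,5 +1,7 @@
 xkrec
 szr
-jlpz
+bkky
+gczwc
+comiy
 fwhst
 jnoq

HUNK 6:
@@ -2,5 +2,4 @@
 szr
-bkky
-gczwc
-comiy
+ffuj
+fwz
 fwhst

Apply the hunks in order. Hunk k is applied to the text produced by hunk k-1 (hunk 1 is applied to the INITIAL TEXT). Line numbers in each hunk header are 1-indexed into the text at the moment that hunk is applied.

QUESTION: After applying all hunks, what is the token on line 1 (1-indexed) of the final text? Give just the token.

Answer: xkrec

Derivation:
Hunk 1: at line 4 remove [ntmhs,kdj] add [lurni,okz] -> 8 lines: xkrec pyw yxlwv kwbi lurni okz syg jnoq
Hunk 2: at line 3 remove [kwbi,lurni] add [woo] -> 7 lines: xkrec pyw yxlwv woo okz syg jnoq
Hunk 3: at line 1 remove [yxlwv,woo,okz] add [knq] -> 5 lines: xkrec pyw knq syg jnoq
Hunk 4: at line 1 remove [pyw,knq,syg] add [szr,jlpz,fwhst] -> 5 lines: xkrec szr jlpz fwhst jnoq
Hunk 5: at line 1 remove [jlpz] add [bkky,gczwc,comiy] -> 7 lines: xkrec szr bkky gczwc comiy fwhst jnoq
Hunk 6: at line 2 remove [bkky,gczwc,comiy] add [ffuj,fwz] -> 6 lines: xkrec szr ffuj fwz fwhst jnoq
Final line 1: xkrec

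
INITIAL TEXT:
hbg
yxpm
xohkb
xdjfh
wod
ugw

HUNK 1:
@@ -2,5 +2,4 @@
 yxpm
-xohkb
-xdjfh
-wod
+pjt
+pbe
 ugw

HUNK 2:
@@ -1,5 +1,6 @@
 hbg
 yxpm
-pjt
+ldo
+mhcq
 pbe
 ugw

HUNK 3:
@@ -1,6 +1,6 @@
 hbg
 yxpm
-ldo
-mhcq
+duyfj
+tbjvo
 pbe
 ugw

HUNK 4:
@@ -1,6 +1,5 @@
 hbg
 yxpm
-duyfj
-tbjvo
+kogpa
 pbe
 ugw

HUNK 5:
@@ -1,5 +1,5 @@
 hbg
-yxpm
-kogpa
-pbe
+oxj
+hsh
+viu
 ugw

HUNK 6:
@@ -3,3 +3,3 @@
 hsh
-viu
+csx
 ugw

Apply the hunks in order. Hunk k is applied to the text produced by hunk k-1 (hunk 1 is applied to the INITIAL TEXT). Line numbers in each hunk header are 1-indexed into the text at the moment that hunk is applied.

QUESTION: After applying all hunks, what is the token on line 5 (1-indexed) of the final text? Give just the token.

Answer: ugw

Derivation:
Hunk 1: at line 2 remove [xohkb,xdjfh,wod] add [pjt,pbe] -> 5 lines: hbg yxpm pjt pbe ugw
Hunk 2: at line 1 remove [pjt] add [ldo,mhcq] -> 6 lines: hbg yxpm ldo mhcq pbe ugw
Hunk 3: at line 1 remove [ldo,mhcq] add [duyfj,tbjvo] -> 6 lines: hbg yxpm duyfj tbjvo pbe ugw
Hunk 4: at line 1 remove [duyfj,tbjvo] add [kogpa] -> 5 lines: hbg yxpm kogpa pbe ugw
Hunk 5: at line 1 remove [yxpm,kogpa,pbe] add [oxj,hsh,viu] -> 5 lines: hbg oxj hsh viu ugw
Hunk 6: at line 3 remove [viu] add [csx] -> 5 lines: hbg oxj hsh csx ugw
Final line 5: ugw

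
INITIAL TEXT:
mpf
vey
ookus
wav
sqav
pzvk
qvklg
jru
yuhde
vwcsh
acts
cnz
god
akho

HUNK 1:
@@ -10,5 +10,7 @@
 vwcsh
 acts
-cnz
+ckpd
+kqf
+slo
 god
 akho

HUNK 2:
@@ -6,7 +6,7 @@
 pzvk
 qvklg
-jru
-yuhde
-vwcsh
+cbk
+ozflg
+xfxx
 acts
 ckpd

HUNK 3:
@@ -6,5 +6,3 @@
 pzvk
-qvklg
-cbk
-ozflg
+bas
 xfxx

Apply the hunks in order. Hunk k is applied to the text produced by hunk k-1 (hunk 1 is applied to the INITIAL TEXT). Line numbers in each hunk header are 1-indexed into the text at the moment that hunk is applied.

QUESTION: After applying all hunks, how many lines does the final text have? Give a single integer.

Hunk 1: at line 10 remove [cnz] add [ckpd,kqf,slo] -> 16 lines: mpf vey ookus wav sqav pzvk qvklg jru yuhde vwcsh acts ckpd kqf slo god akho
Hunk 2: at line 6 remove [jru,yuhde,vwcsh] add [cbk,ozflg,xfxx] -> 16 lines: mpf vey ookus wav sqav pzvk qvklg cbk ozflg xfxx acts ckpd kqf slo god akho
Hunk 3: at line 6 remove [qvklg,cbk,ozflg] add [bas] -> 14 lines: mpf vey ookus wav sqav pzvk bas xfxx acts ckpd kqf slo god akho
Final line count: 14

Answer: 14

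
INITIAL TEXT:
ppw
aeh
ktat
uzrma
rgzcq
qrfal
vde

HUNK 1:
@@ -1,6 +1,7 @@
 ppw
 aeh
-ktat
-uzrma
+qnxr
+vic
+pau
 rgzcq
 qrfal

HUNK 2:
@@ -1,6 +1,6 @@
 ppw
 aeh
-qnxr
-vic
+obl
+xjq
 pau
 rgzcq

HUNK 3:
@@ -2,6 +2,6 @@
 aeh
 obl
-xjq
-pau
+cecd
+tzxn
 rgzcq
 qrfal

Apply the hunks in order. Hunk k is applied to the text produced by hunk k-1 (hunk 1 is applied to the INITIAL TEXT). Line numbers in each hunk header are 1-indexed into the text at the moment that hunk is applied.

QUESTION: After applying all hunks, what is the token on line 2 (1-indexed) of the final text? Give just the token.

Answer: aeh

Derivation:
Hunk 1: at line 1 remove [ktat,uzrma] add [qnxr,vic,pau] -> 8 lines: ppw aeh qnxr vic pau rgzcq qrfal vde
Hunk 2: at line 1 remove [qnxr,vic] add [obl,xjq] -> 8 lines: ppw aeh obl xjq pau rgzcq qrfal vde
Hunk 3: at line 2 remove [xjq,pau] add [cecd,tzxn] -> 8 lines: ppw aeh obl cecd tzxn rgzcq qrfal vde
Final line 2: aeh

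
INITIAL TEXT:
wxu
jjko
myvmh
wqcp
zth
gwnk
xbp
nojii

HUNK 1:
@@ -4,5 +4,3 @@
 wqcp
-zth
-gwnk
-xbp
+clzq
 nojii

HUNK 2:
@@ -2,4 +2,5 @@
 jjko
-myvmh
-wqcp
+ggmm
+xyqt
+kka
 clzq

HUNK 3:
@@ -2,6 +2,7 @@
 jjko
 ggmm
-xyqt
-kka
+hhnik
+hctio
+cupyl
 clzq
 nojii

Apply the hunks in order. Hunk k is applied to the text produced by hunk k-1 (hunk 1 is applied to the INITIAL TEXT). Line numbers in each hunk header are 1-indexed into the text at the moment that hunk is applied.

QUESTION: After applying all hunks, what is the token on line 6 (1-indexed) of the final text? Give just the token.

Answer: cupyl

Derivation:
Hunk 1: at line 4 remove [zth,gwnk,xbp] add [clzq] -> 6 lines: wxu jjko myvmh wqcp clzq nojii
Hunk 2: at line 2 remove [myvmh,wqcp] add [ggmm,xyqt,kka] -> 7 lines: wxu jjko ggmm xyqt kka clzq nojii
Hunk 3: at line 2 remove [xyqt,kka] add [hhnik,hctio,cupyl] -> 8 lines: wxu jjko ggmm hhnik hctio cupyl clzq nojii
Final line 6: cupyl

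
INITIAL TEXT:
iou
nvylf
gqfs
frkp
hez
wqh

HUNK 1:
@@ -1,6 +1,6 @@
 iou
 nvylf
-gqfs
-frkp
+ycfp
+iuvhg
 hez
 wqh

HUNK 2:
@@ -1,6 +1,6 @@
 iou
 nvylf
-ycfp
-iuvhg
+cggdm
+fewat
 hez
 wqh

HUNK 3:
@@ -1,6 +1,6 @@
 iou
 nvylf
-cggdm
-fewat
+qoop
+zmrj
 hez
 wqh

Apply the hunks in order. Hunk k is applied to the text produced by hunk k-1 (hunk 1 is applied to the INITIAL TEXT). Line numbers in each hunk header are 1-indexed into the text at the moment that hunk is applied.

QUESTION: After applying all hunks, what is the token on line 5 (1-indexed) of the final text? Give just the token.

Hunk 1: at line 1 remove [gqfs,frkp] add [ycfp,iuvhg] -> 6 lines: iou nvylf ycfp iuvhg hez wqh
Hunk 2: at line 1 remove [ycfp,iuvhg] add [cggdm,fewat] -> 6 lines: iou nvylf cggdm fewat hez wqh
Hunk 3: at line 1 remove [cggdm,fewat] add [qoop,zmrj] -> 6 lines: iou nvylf qoop zmrj hez wqh
Final line 5: hez

Answer: hez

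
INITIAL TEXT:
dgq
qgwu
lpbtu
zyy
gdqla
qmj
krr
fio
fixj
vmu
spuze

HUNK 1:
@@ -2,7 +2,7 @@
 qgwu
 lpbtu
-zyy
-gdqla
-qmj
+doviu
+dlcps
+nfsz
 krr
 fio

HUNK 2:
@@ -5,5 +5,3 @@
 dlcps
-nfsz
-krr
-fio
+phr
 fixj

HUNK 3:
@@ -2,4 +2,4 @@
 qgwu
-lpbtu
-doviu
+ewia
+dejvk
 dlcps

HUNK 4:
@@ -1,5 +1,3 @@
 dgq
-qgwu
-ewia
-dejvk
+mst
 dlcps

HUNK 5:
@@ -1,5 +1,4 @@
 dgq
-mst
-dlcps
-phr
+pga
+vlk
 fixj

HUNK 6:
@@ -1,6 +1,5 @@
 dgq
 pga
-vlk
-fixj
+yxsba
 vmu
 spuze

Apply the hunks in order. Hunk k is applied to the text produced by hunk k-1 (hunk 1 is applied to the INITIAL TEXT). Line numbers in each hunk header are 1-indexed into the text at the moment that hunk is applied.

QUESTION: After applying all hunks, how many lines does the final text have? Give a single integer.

Answer: 5

Derivation:
Hunk 1: at line 2 remove [zyy,gdqla,qmj] add [doviu,dlcps,nfsz] -> 11 lines: dgq qgwu lpbtu doviu dlcps nfsz krr fio fixj vmu spuze
Hunk 2: at line 5 remove [nfsz,krr,fio] add [phr] -> 9 lines: dgq qgwu lpbtu doviu dlcps phr fixj vmu spuze
Hunk 3: at line 2 remove [lpbtu,doviu] add [ewia,dejvk] -> 9 lines: dgq qgwu ewia dejvk dlcps phr fixj vmu spuze
Hunk 4: at line 1 remove [qgwu,ewia,dejvk] add [mst] -> 7 lines: dgq mst dlcps phr fixj vmu spuze
Hunk 5: at line 1 remove [mst,dlcps,phr] add [pga,vlk] -> 6 lines: dgq pga vlk fixj vmu spuze
Hunk 6: at line 1 remove [vlk,fixj] add [yxsba] -> 5 lines: dgq pga yxsba vmu spuze
Final line count: 5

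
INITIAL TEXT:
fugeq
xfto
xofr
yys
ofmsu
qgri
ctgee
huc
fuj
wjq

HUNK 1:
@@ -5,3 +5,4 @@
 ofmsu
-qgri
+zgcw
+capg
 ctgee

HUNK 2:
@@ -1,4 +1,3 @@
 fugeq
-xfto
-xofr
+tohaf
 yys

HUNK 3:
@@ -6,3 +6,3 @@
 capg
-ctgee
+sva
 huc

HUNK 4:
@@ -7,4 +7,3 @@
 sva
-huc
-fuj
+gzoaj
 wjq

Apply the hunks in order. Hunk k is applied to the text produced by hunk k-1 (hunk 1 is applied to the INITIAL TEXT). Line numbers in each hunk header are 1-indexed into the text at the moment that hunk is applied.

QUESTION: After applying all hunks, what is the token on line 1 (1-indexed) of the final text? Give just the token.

Hunk 1: at line 5 remove [qgri] add [zgcw,capg] -> 11 lines: fugeq xfto xofr yys ofmsu zgcw capg ctgee huc fuj wjq
Hunk 2: at line 1 remove [xfto,xofr] add [tohaf] -> 10 lines: fugeq tohaf yys ofmsu zgcw capg ctgee huc fuj wjq
Hunk 3: at line 6 remove [ctgee] add [sva] -> 10 lines: fugeq tohaf yys ofmsu zgcw capg sva huc fuj wjq
Hunk 4: at line 7 remove [huc,fuj] add [gzoaj] -> 9 lines: fugeq tohaf yys ofmsu zgcw capg sva gzoaj wjq
Final line 1: fugeq

Answer: fugeq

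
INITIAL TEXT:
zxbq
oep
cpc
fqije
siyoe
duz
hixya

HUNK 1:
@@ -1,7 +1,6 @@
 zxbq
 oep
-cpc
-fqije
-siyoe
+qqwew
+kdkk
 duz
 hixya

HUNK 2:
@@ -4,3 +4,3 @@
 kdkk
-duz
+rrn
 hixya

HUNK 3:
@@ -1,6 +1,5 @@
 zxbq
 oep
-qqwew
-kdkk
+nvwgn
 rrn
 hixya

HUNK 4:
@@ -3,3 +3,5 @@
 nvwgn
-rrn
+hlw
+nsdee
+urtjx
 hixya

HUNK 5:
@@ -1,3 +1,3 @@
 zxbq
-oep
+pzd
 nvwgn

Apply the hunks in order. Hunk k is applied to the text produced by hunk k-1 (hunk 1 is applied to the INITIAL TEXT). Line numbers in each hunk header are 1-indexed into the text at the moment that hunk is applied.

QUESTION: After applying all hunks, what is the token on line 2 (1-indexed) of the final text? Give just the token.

Answer: pzd

Derivation:
Hunk 1: at line 1 remove [cpc,fqije,siyoe] add [qqwew,kdkk] -> 6 lines: zxbq oep qqwew kdkk duz hixya
Hunk 2: at line 4 remove [duz] add [rrn] -> 6 lines: zxbq oep qqwew kdkk rrn hixya
Hunk 3: at line 1 remove [qqwew,kdkk] add [nvwgn] -> 5 lines: zxbq oep nvwgn rrn hixya
Hunk 4: at line 3 remove [rrn] add [hlw,nsdee,urtjx] -> 7 lines: zxbq oep nvwgn hlw nsdee urtjx hixya
Hunk 5: at line 1 remove [oep] add [pzd] -> 7 lines: zxbq pzd nvwgn hlw nsdee urtjx hixya
Final line 2: pzd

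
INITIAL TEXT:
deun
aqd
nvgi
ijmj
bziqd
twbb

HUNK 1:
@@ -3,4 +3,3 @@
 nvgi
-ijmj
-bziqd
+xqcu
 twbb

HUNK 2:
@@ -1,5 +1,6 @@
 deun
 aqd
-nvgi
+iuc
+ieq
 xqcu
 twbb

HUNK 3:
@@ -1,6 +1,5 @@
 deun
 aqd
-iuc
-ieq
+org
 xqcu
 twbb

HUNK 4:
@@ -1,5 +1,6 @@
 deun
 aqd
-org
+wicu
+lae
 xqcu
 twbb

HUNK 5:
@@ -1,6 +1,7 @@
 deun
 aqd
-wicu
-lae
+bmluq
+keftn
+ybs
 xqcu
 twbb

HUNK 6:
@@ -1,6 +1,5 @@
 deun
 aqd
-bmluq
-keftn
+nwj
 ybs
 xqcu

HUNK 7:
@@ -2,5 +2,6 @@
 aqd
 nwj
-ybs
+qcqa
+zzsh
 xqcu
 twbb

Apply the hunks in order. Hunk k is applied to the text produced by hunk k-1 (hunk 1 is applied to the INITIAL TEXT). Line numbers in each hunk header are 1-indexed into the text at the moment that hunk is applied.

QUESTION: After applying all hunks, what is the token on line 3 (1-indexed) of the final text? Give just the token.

Hunk 1: at line 3 remove [ijmj,bziqd] add [xqcu] -> 5 lines: deun aqd nvgi xqcu twbb
Hunk 2: at line 1 remove [nvgi] add [iuc,ieq] -> 6 lines: deun aqd iuc ieq xqcu twbb
Hunk 3: at line 1 remove [iuc,ieq] add [org] -> 5 lines: deun aqd org xqcu twbb
Hunk 4: at line 1 remove [org] add [wicu,lae] -> 6 lines: deun aqd wicu lae xqcu twbb
Hunk 5: at line 1 remove [wicu,lae] add [bmluq,keftn,ybs] -> 7 lines: deun aqd bmluq keftn ybs xqcu twbb
Hunk 6: at line 1 remove [bmluq,keftn] add [nwj] -> 6 lines: deun aqd nwj ybs xqcu twbb
Hunk 7: at line 2 remove [ybs] add [qcqa,zzsh] -> 7 lines: deun aqd nwj qcqa zzsh xqcu twbb
Final line 3: nwj

Answer: nwj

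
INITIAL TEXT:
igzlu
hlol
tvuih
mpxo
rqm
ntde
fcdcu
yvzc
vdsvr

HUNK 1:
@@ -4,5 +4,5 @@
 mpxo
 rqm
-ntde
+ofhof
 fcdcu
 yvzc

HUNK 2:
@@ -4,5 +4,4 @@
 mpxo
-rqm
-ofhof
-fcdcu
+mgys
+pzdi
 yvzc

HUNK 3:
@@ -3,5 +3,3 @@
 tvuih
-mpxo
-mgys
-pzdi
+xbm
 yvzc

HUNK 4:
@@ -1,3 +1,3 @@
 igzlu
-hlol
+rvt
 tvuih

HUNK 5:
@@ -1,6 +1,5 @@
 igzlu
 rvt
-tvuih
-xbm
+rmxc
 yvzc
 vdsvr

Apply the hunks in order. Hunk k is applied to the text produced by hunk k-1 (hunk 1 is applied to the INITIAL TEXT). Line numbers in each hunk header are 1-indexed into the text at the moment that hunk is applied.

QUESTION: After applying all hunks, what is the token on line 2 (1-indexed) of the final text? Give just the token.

Hunk 1: at line 4 remove [ntde] add [ofhof] -> 9 lines: igzlu hlol tvuih mpxo rqm ofhof fcdcu yvzc vdsvr
Hunk 2: at line 4 remove [rqm,ofhof,fcdcu] add [mgys,pzdi] -> 8 lines: igzlu hlol tvuih mpxo mgys pzdi yvzc vdsvr
Hunk 3: at line 3 remove [mpxo,mgys,pzdi] add [xbm] -> 6 lines: igzlu hlol tvuih xbm yvzc vdsvr
Hunk 4: at line 1 remove [hlol] add [rvt] -> 6 lines: igzlu rvt tvuih xbm yvzc vdsvr
Hunk 5: at line 1 remove [tvuih,xbm] add [rmxc] -> 5 lines: igzlu rvt rmxc yvzc vdsvr
Final line 2: rvt

Answer: rvt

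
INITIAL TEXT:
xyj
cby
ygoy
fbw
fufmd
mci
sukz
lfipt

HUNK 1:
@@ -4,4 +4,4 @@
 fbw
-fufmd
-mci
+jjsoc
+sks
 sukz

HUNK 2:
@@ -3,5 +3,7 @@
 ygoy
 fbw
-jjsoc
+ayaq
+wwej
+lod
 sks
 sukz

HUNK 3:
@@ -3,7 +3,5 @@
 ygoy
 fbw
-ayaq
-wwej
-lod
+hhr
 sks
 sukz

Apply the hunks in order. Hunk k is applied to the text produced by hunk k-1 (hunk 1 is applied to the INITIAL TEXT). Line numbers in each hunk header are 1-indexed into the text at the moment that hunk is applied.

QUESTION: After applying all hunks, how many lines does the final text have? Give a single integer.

Answer: 8

Derivation:
Hunk 1: at line 4 remove [fufmd,mci] add [jjsoc,sks] -> 8 lines: xyj cby ygoy fbw jjsoc sks sukz lfipt
Hunk 2: at line 3 remove [jjsoc] add [ayaq,wwej,lod] -> 10 lines: xyj cby ygoy fbw ayaq wwej lod sks sukz lfipt
Hunk 3: at line 3 remove [ayaq,wwej,lod] add [hhr] -> 8 lines: xyj cby ygoy fbw hhr sks sukz lfipt
Final line count: 8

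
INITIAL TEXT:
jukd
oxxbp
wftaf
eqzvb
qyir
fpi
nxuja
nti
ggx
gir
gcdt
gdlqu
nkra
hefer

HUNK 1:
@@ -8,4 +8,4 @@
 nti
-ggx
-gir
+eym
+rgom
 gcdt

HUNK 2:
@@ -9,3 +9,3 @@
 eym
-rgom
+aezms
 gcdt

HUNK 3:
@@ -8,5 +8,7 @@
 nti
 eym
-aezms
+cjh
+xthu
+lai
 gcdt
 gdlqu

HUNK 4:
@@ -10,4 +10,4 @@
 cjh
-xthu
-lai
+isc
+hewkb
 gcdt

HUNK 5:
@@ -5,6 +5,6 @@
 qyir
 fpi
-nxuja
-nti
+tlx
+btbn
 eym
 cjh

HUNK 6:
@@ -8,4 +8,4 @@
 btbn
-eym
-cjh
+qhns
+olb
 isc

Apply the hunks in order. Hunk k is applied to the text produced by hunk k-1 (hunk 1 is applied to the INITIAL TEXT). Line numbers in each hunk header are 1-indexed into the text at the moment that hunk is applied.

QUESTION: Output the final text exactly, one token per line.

Answer: jukd
oxxbp
wftaf
eqzvb
qyir
fpi
tlx
btbn
qhns
olb
isc
hewkb
gcdt
gdlqu
nkra
hefer

Derivation:
Hunk 1: at line 8 remove [ggx,gir] add [eym,rgom] -> 14 lines: jukd oxxbp wftaf eqzvb qyir fpi nxuja nti eym rgom gcdt gdlqu nkra hefer
Hunk 2: at line 9 remove [rgom] add [aezms] -> 14 lines: jukd oxxbp wftaf eqzvb qyir fpi nxuja nti eym aezms gcdt gdlqu nkra hefer
Hunk 3: at line 8 remove [aezms] add [cjh,xthu,lai] -> 16 lines: jukd oxxbp wftaf eqzvb qyir fpi nxuja nti eym cjh xthu lai gcdt gdlqu nkra hefer
Hunk 4: at line 10 remove [xthu,lai] add [isc,hewkb] -> 16 lines: jukd oxxbp wftaf eqzvb qyir fpi nxuja nti eym cjh isc hewkb gcdt gdlqu nkra hefer
Hunk 5: at line 5 remove [nxuja,nti] add [tlx,btbn] -> 16 lines: jukd oxxbp wftaf eqzvb qyir fpi tlx btbn eym cjh isc hewkb gcdt gdlqu nkra hefer
Hunk 6: at line 8 remove [eym,cjh] add [qhns,olb] -> 16 lines: jukd oxxbp wftaf eqzvb qyir fpi tlx btbn qhns olb isc hewkb gcdt gdlqu nkra hefer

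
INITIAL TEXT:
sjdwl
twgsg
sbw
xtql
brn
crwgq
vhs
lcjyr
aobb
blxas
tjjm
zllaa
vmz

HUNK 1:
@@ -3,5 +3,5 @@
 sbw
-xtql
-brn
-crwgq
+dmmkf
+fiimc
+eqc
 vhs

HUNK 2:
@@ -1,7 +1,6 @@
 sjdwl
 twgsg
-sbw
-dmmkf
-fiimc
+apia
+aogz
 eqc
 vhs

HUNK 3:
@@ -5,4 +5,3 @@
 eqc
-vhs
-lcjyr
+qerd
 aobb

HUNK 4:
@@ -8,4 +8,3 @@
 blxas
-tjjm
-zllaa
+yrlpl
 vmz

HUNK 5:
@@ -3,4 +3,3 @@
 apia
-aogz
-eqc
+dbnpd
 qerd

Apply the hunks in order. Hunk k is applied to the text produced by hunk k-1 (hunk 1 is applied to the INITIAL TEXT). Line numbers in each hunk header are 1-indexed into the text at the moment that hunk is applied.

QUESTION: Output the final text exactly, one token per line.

Hunk 1: at line 3 remove [xtql,brn,crwgq] add [dmmkf,fiimc,eqc] -> 13 lines: sjdwl twgsg sbw dmmkf fiimc eqc vhs lcjyr aobb blxas tjjm zllaa vmz
Hunk 2: at line 1 remove [sbw,dmmkf,fiimc] add [apia,aogz] -> 12 lines: sjdwl twgsg apia aogz eqc vhs lcjyr aobb blxas tjjm zllaa vmz
Hunk 3: at line 5 remove [vhs,lcjyr] add [qerd] -> 11 lines: sjdwl twgsg apia aogz eqc qerd aobb blxas tjjm zllaa vmz
Hunk 4: at line 8 remove [tjjm,zllaa] add [yrlpl] -> 10 lines: sjdwl twgsg apia aogz eqc qerd aobb blxas yrlpl vmz
Hunk 5: at line 3 remove [aogz,eqc] add [dbnpd] -> 9 lines: sjdwl twgsg apia dbnpd qerd aobb blxas yrlpl vmz

Answer: sjdwl
twgsg
apia
dbnpd
qerd
aobb
blxas
yrlpl
vmz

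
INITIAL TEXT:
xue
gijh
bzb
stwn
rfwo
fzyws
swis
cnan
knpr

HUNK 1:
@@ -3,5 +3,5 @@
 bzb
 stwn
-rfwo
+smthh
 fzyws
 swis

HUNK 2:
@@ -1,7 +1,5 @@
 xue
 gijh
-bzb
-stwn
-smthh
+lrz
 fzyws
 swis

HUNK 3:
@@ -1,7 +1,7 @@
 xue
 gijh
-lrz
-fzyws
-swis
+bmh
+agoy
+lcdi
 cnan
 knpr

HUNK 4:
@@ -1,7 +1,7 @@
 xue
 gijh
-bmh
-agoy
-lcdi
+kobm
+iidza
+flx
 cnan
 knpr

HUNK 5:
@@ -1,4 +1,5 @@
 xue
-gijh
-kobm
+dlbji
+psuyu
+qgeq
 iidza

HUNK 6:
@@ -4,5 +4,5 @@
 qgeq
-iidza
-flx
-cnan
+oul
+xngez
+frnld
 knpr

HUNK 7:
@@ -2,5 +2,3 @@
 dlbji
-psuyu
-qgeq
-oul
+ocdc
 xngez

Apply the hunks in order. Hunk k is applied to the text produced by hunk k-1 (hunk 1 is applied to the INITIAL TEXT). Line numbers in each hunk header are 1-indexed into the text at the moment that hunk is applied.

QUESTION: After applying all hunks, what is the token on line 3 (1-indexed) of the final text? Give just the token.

Hunk 1: at line 3 remove [rfwo] add [smthh] -> 9 lines: xue gijh bzb stwn smthh fzyws swis cnan knpr
Hunk 2: at line 1 remove [bzb,stwn,smthh] add [lrz] -> 7 lines: xue gijh lrz fzyws swis cnan knpr
Hunk 3: at line 1 remove [lrz,fzyws,swis] add [bmh,agoy,lcdi] -> 7 lines: xue gijh bmh agoy lcdi cnan knpr
Hunk 4: at line 1 remove [bmh,agoy,lcdi] add [kobm,iidza,flx] -> 7 lines: xue gijh kobm iidza flx cnan knpr
Hunk 5: at line 1 remove [gijh,kobm] add [dlbji,psuyu,qgeq] -> 8 lines: xue dlbji psuyu qgeq iidza flx cnan knpr
Hunk 6: at line 4 remove [iidza,flx,cnan] add [oul,xngez,frnld] -> 8 lines: xue dlbji psuyu qgeq oul xngez frnld knpr
Hunk 7: at line 2 remove [psuyu,qgeq,oul] add [ocdc] -> 6 lines: xue dlbji ocdc xngez frnld knpr
Final line 3: ocdc

Answer: ocdc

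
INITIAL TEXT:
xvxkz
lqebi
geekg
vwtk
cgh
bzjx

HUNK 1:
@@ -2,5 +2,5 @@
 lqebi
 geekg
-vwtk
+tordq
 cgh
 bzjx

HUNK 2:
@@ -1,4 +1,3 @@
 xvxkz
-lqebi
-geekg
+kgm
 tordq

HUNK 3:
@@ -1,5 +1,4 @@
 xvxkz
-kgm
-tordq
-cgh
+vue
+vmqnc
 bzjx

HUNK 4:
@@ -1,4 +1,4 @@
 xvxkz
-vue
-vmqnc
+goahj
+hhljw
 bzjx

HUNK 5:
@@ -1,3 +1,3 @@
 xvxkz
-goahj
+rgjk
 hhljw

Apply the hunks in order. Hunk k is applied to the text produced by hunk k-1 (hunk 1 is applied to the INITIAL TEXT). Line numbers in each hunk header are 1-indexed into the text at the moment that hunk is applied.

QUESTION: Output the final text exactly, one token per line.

Hunk 1: at line 2 remove [vwtk] add [tordq] -> 6 lines: xvxkz lqebi geekg tordq cgh bzjx
Hunk 2: at line 1 remove [lqebi,geekg] add [kgm] -> 5 lines: xvxkz kgm tordq cgh bzjx
Hunk 3: at line 1 remove [kgm,tordq,cgh] add [vue,vmqnc] -> 4 lines: xvxkz vue vmqnc bzjx
Hunk 4: at line 1 remove [vue,vmqnc] add [goahj,hhljw] -> 4 lines: xvxkz goahj hhljw bzjx
Hunk 5: at line 1 remove [goahj] add [rgjk] -> 4 lines: xvxkz rgjk hhljw bzjx

Answer: xvxkz
rgjk
hhljw
bzjx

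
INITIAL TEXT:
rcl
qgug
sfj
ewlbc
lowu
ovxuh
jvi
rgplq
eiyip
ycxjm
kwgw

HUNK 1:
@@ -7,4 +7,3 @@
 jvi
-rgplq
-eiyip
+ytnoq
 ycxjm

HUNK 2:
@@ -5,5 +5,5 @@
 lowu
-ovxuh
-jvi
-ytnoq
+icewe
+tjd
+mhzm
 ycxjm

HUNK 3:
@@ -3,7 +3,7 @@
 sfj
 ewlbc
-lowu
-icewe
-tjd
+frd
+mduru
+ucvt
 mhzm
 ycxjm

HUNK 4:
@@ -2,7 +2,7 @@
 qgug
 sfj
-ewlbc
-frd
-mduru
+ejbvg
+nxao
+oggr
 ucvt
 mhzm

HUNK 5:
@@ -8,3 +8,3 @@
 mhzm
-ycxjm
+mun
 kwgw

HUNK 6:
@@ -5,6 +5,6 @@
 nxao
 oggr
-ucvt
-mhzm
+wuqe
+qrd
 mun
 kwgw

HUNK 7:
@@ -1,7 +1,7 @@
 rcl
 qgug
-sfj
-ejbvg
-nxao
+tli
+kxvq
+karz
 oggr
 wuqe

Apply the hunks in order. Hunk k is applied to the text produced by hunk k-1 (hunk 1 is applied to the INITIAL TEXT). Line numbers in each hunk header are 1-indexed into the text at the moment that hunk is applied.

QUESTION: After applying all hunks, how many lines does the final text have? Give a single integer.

Answer: 10

Derivation:
Hunk 1: at line 7 remove [rgplq,eiyip] add [ytnoq] -> 10 lines: rcl qgug sfj ewlbc lowu ovxuh jvi ytnoq ycxjm kwgw
Hunk 2: at line 5 remove [ovxuh,jvi,ytnoq] add [icewe,tjd,mhzm] -> 10 lines: rcl qgug sfj ewlbc lowu icewe tjd mhzm ycxjm kwgw
Hunk 3: at line 3 remove [lowu,icewe,tjd] add [frd,mduru,ucvt] -> 10 lines: rcl qgug sfj ewlbc frd mduru ucvt mhzm ycxjm kwgw
Hunk 4: at line 2 remove [ewlbc,frd,mduru] add [ejbvg,nxao,oggr] -> 10 lines: rcl qgug sfj ejbvg nxao oggr ucvt mhzm ycxjm kwgw
Hunk 5: at line 8 remove [ycxjm] add [mun] -> 10 lines: rcl qgug sfj ejbvg nxao oggr ucvt mhzm mun kwgw
Hunk 6: at line 5 remove [ucvt,mhzm] add [wuqe,qrd] -> 10 lines: rcl qgug sfj ejbvg nxao oggr wuqe qrd mun kwgw
Hunk 7: at line 1 remove [sfj,ejbvg,nxao] add [tli,kxvq,karz] -> 10 lines: rcl qgug tli kxvq karz oggr wuqe qrd mun kwgw
Final line count: 10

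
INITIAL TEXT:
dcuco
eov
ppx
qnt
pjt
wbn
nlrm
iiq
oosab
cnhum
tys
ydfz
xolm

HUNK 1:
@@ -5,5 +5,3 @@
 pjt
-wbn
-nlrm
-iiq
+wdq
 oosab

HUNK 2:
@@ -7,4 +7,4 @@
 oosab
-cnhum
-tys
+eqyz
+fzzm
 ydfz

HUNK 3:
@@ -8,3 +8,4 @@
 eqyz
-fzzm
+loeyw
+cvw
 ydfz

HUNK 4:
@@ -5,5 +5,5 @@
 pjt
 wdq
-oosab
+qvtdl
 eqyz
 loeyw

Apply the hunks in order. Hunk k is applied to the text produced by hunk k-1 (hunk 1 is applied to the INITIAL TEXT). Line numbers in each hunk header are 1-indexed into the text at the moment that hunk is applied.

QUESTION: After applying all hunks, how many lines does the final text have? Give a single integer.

Answer: 12

Derivation:
Hunk 1: at line 5 remove [wbn,nlrm,iiq] add [wdq] -> 11 lines: dcuco eov ppx qnt pjt wdq oosab cnhum tys ydfz xolm
Hunk 2: at line 7 remove [cnhum,tys] add [eqyz,fzzm] -> 11 lines: dcuco eov ppx qnt pjt wdq oosab eqyz fzzm ydfz xolm
Hunk 3: at line 8 remove [fzzm] add [loeyw,cvw] -> 12 lines: dcuco eov ppx qnt pjt wdq oosab eqyz loeyw cvw ydfz xolm
Hunk 4: at line 5 remove [oosab] add [qvtdl] -> 12 lines: dcuco eov ppx qnt pjt wdq qvtdl eqyz loeyw cvw ydfz xolm
Final line count: 12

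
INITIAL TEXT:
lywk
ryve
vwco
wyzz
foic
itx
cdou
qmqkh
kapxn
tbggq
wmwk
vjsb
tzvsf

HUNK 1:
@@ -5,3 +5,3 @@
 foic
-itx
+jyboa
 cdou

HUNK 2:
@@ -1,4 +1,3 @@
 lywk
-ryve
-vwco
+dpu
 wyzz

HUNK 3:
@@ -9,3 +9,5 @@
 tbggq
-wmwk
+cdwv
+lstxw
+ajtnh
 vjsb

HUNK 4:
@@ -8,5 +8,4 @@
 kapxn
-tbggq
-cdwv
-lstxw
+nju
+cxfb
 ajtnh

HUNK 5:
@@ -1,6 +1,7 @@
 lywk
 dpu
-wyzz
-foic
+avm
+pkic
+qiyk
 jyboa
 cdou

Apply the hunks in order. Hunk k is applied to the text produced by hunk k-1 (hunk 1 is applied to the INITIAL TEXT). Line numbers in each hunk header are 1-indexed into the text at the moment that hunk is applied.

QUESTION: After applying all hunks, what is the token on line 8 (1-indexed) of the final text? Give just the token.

Answer: qmqkh

Derivation:
Hunk 1: at line 5 remove [itx] add [jyboa] -> 13 lines: lywk ryve vwco wyzz foic jyboa cdou qmqkh kapxn tbggq wmwk vjsb tzvsf
Hunk 2: at line 1 remove [ryve,vwco] add [dpu] -> 12 lines: lywk dpu wyzz foic jyboa cdou qmqkh kapxn tbggq wmwk vjsb tzvsf
Hunk 3: at line 9 remove [wmwk] add [cdwv,lstxw,ajtnh] -> 14 lines: lywk dpu wyzz foic jyboa cdou qmqkh kapxn tbggq cdwv lstxw ajtnh vjsb tzvsf
Hunk 4: at line 8 remove [tbggq,cdwv,lstxw] add [nju,cxfb] -> 13 lines: lywk dpu wyzz foic jyboa cdou qmqkh kapxn nju cxfb ajtnh vjsb tzvsf
Hunk 5: at line 1 remove [wyzz,foic] add [avm,pkic,qiyk] -> 14 lines: lywk dpu avm pkic qiyk jyboa cdou qmqkh kapxn nju cxfb ajtnh vjsb tzvsf
Final line 8: qmqkh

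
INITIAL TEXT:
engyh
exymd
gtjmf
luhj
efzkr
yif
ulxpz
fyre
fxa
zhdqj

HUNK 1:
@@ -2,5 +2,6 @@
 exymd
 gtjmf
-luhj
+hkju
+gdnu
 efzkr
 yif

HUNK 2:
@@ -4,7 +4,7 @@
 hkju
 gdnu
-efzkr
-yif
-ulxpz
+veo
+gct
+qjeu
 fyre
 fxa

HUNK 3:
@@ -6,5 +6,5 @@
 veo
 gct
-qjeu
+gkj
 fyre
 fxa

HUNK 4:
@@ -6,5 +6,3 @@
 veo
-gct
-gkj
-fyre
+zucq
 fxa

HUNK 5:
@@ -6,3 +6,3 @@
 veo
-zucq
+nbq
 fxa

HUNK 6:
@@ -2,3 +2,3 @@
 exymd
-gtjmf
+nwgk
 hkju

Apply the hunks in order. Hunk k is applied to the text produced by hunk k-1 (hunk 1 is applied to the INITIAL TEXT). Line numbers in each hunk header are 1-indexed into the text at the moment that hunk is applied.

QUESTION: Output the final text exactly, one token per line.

Answer: engyh
exymd
nwgk
hkju
gdnu
veo
nbq
fxa
zhdqj

Derivation:
Hunk 1: at line 2 remove [luhj] add [hkju,gdnu] -> 11 lines: engyh exymd gtjmf hkju gdnu efzkr yif ulxpz fyre fxa zhdqj
Hunk 2: at line 4 remove [efzkr,yif,ulxpz] add [veo,gct,qjeu] -> 11 lines: engyh exymd gtjmf hkju gdnu veo gct qjeu fyre fxa zhdqj
Hunk 3: at line 6 remove [qjeu] add [gkj] -> 11 lines: engyh exymd gtjmf hkju gdnu veo gct gkj fyre fxa zhdqj
Hunk 4: at line 6 remove [gct,gkj,fyre] add [zucq] -> 9 lines: engyh exymd gtjmf hkju gdnu veo zucq fxa zhdqj
Hunk 5: at line 6 remove [zucq] add [nbq] -> 9 lines: engyh exymd gtjmf hkju gdnu veo nbq fxa zhdqj
Hunk 6: at line 2 remove [gtjmf] add [nwgk] -> 9 lines: engyh exymd nwgk hkju gdnu veo nbq fxa zhdqj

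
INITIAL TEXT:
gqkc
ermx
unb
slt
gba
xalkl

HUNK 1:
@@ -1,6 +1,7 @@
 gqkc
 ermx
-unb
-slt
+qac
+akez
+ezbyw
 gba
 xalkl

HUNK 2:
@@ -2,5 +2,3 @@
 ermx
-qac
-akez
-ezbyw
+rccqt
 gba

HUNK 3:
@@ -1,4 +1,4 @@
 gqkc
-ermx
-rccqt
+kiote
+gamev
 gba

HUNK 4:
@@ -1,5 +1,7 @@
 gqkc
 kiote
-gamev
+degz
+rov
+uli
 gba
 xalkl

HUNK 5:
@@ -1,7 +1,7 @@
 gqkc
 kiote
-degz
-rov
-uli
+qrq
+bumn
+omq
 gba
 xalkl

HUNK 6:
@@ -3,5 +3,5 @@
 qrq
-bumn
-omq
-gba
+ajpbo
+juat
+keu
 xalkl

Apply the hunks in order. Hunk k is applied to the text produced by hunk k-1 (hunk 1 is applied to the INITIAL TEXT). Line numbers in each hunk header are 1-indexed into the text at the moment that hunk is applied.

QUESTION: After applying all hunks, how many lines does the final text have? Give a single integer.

Answer: 7

Derivation:
Hunk 1: at line 1 remove [unb,slt] add [qac,akez,ezbyw] -> 7 lines: gqkc ermx qac akez ezbyw gba xalkl
Hunk 2: at line 2 remove [qac,akez,ezbyw] add [rccqt] -> 5 lines: gqkc ermx rccqt gba xalkl
Hunk 3: at line 1 remove [ermx,rccqt] add [kiote,gamev] -> 5 lines: gqkc kiote gamev gba xalkl
Hunk 4: at line 1 remove [gamev] add [degz,rov,uli] -> 7 lines: gqkc kiote degz rov uli gba xalkl
Hunk 5: at line 1 remove [degz,rov,uli] add [qrq,bumn,omq] -> 7 lines: gqkc kiote qrq bumn omq gba xalkl
Hunk 6: at line 3 remove [bumn,omq,gba] add [ajpbo,juat,keu] -> 7 lines: gqkc kiote qrq ajpbo juat keu xalkl
Final line count: 7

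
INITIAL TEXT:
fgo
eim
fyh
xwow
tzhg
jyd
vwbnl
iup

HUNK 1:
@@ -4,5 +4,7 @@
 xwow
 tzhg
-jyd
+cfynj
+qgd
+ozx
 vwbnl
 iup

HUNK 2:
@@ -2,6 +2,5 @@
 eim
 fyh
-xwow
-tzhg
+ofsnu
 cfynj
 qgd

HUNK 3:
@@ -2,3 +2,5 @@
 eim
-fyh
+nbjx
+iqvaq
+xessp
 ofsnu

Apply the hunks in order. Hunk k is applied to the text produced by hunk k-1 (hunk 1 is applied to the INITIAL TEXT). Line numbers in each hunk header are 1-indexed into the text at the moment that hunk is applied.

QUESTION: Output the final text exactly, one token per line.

Hunk 1: at line 4 remove [jyd] add [cfynj,qgd,ozx] -> 10 lines: fgo eim fyh xwow tzhg cfynj qgd ozx vwbnl iup
Hunk 2: at line 2 remove [xwow,tzhg] add [ofsnu] -> 9 lines: fgo eim fyh ofsnu cfynj qgd ozx vwbnl iup
Hunk 3: at line 2 remove [fyh] add [nbjx,iqvaq,xessp] -> 11 lines: fgo eim nbjx iqvaq xessp ofsnu cfynj qgd ozx vwbnl iup

Answer: fgo
eim
nbjx
iqvaq
xessp
ofsnu
cfynj
qgd
ozx
vwbnl
iup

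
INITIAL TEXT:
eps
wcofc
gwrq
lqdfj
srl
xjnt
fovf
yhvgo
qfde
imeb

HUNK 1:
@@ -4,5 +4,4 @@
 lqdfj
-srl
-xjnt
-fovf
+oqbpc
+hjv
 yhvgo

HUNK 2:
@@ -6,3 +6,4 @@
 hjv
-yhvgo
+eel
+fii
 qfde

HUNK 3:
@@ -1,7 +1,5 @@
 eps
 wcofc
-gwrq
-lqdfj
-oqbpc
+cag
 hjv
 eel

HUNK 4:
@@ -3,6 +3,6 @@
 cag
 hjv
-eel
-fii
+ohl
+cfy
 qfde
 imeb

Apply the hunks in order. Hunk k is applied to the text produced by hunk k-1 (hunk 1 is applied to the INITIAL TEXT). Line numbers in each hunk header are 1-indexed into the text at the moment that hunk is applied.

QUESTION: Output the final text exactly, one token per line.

Hunk 1: at line 4 remove [srl,xjnt,fovf] add [oqbpc,hjv] -> 9 lines: eps wcofc gwrq lqdfj oqbpc hjv yhvgo qfde imeb
Hunk 2: at line 6 remove [yhvgo] add [eel,fii] -> 10 lines: eps wcofc gwrq lqdfj oqbpc hjv eel fii qfde imeb
Hunk 3: at line 1 remove [gwrq,lqdfj,oqbpc] add [cag] -> 8 lines: eps wcofc cag hjv eel fii qfde imeb
Hunk 4: at line 3 remove [eel,fii] add [ohl,cfy] -> 8 lines: eps wcofc cag hjv ohl cfy qfde imeb

Answer: eps
wcofc
cag
hjv
ohl
cfy
qfde
imeb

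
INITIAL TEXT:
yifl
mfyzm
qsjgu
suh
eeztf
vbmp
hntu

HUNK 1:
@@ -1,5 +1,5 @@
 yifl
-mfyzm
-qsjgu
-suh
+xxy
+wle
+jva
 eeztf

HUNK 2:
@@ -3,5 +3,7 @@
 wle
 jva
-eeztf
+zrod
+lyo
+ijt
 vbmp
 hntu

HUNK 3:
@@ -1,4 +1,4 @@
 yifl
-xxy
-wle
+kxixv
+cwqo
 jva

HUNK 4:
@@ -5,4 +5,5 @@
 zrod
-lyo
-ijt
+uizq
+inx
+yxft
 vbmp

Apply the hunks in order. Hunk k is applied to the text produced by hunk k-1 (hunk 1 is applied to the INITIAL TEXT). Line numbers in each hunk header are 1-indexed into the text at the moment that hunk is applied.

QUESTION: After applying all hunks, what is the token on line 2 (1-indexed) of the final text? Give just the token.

Hunk 1: at line 1 remove [mfyzm,qsjgu,suh] add [xxy,wle,jva] -> 7 lines: yifl xxy wle jva eeztf vbmp hntu
Hunk 2: at line 3 remove [eeztf] add [zrod,lyo,ijt] -> 9 lines: yifl xxy wle jva zrod lyo ijt vbmp hntu
Hunk 3: at line 1 remove [xxy,wle] add [kxixv,cwqo] -> 9 lines: yifl kxixv cwqo jva zrod lyo ijt vbmp hntu
Hunk 4: at line 5 remove [lyo,ijt] add [uizq,inx,yxft] -> 10 lines: yifl kxixv cwqo jva zrod uizq inx yxft vbmp hntu
Final line 2: kxixv

Answer: kxixv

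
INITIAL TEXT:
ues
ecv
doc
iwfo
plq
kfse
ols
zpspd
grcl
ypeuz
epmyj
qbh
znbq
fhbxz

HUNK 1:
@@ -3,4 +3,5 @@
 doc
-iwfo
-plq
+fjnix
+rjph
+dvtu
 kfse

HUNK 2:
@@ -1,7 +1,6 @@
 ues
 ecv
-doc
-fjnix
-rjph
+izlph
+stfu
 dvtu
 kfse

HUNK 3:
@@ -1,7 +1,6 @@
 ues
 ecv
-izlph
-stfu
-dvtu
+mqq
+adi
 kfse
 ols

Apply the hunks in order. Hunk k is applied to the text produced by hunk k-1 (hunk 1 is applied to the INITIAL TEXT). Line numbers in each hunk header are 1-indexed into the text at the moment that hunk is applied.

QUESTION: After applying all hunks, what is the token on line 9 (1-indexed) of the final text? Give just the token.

Hunk 1: at line 3 remove [iwfo,plq] add [fjnix,rjph,dvtu] -> 15 lines: ues ecv doc fjnix rjph dvtu kfse ols zpspd grcl ypeuz epmyj qbh znbq fhbxz
Hunk 2: at line 1 remove [doc,fjnix,rjph] add [izlph,stfu] -> 14 lines: ues ecv izlph stfu dvtu kfse ols zpspd grcl ypeuz epmyj qbh znbq fhbxz
Hunk 3: at line 1 remove [izlph,stfu,dvtu] add [mqq,adi] -> 13 lines: ues ecv mqq adi kfse ols zpspd grcl ypeuz epmyj qbh znbq fhbxz
Final line 9: ypeuz

Answer: ypeuz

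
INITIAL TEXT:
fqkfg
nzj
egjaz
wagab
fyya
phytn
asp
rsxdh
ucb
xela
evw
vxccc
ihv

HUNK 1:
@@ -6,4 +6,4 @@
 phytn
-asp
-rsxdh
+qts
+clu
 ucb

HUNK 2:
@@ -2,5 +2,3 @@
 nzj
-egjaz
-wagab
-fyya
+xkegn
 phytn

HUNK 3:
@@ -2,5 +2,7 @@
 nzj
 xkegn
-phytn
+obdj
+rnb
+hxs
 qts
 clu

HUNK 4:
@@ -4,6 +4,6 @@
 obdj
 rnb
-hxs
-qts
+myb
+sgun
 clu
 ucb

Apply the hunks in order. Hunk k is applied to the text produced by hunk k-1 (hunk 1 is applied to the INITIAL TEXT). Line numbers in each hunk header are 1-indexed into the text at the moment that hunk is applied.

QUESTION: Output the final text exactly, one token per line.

Hunk 1: at line 6 remove [asp,rsxdh] add [qts,clu] -> 13 lines: fqkfg nzj egjaz wagab fyya phytn qts clu ucb xela evw vxccc ihv
Hunk 2: at line 2 remove [egjaz,wagab,fyya] add [xkegn] -> 11 lines: fqkfg nzj xkegn phytn qts clu ucb xela evw vxccc ihv
Hunk 3: at line 2 remove [phytn] add [obdj,rnb,hxs] -> 13 lines: fqkfg nzj xkegn obdj rnb hxs qts clu ucb xela evw vxccc ihv
Hunk 4: at line 4 remove [hxs,qts] add [myb,sgun] -> 13 lines: fqkfg nzj xkegn obdj rnb myb sgun clu ucb xela evw vxccc ihv

Answer: fqkfg
nzj
xkegn
obdj
rnb
myb
sgun
clu
ucb
xela
evw
vxccc
ihv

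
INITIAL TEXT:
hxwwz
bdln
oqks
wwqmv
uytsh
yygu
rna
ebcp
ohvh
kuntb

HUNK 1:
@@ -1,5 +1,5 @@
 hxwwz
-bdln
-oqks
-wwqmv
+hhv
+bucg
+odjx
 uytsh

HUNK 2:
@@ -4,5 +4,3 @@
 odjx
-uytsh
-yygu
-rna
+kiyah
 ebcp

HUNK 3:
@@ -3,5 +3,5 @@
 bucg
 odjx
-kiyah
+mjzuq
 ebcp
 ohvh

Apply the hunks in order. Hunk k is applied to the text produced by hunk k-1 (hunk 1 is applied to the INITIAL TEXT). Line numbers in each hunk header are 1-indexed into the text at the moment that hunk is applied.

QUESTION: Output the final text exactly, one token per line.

Hunk 1: at line 1 remove [bdln,oqks,wwqmv] add [hhv,bucg,odjx] -> 10 lines: hxwwz hhv bucg odjx uytsh yygu rna ebcp ohvh kuntb
Hunk 2: at line 4 remove [uytsh,yygu,rna] add [kiyah] -> 8 lines: hxwwz hhv bucg odjx kiyah ebcp ohvh kuntb
Hunk 3: at line 3 remove [kiyah] add [mjzuq] -> 8 lines: hxwwz hhv bucg odjx mjzuq ebcp ohvh kuntb

Answer: hxwwz
hhv
bucg
odjx
mjzuq
ebcp
ohvh
kuntb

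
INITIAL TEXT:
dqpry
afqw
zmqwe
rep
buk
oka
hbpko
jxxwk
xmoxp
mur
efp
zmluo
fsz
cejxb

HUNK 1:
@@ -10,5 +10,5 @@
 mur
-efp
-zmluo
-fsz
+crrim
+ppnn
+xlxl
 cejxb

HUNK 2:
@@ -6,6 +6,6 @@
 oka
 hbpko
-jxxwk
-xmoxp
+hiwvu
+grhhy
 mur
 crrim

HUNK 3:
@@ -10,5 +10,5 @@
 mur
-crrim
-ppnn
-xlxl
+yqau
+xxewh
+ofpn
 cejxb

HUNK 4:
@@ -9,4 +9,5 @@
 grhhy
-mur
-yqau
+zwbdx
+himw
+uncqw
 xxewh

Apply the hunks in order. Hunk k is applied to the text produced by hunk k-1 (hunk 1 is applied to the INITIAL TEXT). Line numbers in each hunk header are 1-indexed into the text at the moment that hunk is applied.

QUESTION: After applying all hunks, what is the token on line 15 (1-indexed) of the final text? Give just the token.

Answer: cejxb

Derivation:
Hunk 1: at line 10 remove [efp,zmluo,fsz] add [crrim,ppnn,xlxl] -> 14 lines: dqpry afqw zmqwe rep buk oka hbpko jxxwk xmoxp mur crrim ppnn xlxl cejxb
Hunk 2: at line 6 remove [jxxwk,xmoxp] add [hiwvu,grhhy] -> 14 lines: dqpry afqw zmqwe rep buk oka hbpko hiwvu grhhy mur crrim ppnn xlxl cejxb
Hunk 3: at line 10 remove [crrim,ppnn,xlxl] add [yqau,xxewh,ofpn] -> 14 lines: dqpry afqw zmqwe rep buk oka hbpko hiwvu grhhy mur yqau xxewh ofpn cejxb
Hunk 4: at line 9 remove [mur,yqau] add [zwbdx,himw,uncqw] -> 15 lines: dqpry afqw zmqwe rep buk oka hbpko hiwvu grhhy zwbdx himw uncqw xxewh ofpn cejxb
Final line 15: cejxb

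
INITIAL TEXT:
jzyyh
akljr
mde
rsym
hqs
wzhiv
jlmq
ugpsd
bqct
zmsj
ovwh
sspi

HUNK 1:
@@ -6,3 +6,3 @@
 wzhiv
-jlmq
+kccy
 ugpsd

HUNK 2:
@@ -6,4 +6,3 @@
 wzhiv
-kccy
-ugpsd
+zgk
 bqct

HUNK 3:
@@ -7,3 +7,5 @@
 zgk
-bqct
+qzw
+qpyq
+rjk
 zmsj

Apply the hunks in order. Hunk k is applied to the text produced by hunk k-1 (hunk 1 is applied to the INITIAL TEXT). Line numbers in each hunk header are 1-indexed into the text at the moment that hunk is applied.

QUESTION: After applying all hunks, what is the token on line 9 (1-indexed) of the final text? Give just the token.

Hunk 1: at line 6 remove [jlmq] add [kccy] -> 12 lines: jzyyh akljr mde rsym hqs wzhiv kccy ugpsd bqct zmsj ovwh sspi
Hunk 2: at line 6 remove [kccy,ugpsd] add [zgk] -> 11 lines: jzyyh akljr mde rsym hqs wzhiv zgk bqct zmsj ovwh sspi
Hunk 3: at line 7 remove [bqct] add [qzw,qpyq,rjk] -> 13 lines: jzyyh akljr mde rsym hqs wzhiv zgk qzw qpyq rjk zmsj ovwh sspi
Final line 9: qpyq

Answer: qpyq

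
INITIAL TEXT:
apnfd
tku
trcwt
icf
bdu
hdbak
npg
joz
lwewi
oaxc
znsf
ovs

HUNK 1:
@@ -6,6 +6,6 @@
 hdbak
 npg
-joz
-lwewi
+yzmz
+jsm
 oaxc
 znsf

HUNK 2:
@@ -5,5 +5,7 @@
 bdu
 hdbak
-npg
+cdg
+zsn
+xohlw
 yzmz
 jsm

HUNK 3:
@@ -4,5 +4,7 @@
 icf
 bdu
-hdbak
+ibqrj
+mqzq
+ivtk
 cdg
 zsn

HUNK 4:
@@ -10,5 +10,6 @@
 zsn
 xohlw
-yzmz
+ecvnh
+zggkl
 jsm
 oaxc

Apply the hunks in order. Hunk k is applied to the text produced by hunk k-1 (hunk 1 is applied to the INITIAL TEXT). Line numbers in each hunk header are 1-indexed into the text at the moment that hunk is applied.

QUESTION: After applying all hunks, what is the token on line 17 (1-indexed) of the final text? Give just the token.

Answer: ovs

Derivation:
Hunk 1: at line 6 remove [joz,lwewi] add [yzmz,jsm] -> 12 lines: apnfd tku trcwt icf bdu hdbak npg yzmz jsm oaxc znsf ovs
Hunk 2: at line 5 remove [npg] add [cdg,zsn,xohlw] -> 14 lines: apnfd tku trcwt icf bdu hdbak cdg zsn xohlw yzmz jsm oaxc znsf ovs
Hunk 3: at line 4 remove [hdbak] add [ibqrj,mqzq,ivtk] -> 16 lines: apnfd tku trcwt icf bdu ibqrj mqzq ivtk cdg zsn xohlw yzmz jsm oaxc znsf ovs
Hunk 4: at line 10 remove [yzmz] add [ecvnh,zggkl] -> 17 lines: apnfd tku trcwt icf bdu ibqrj mqzq ivtk cdg zsn xohlw ecvnh zggkl jsm oaxc znsf ovs
Final line 17: ovs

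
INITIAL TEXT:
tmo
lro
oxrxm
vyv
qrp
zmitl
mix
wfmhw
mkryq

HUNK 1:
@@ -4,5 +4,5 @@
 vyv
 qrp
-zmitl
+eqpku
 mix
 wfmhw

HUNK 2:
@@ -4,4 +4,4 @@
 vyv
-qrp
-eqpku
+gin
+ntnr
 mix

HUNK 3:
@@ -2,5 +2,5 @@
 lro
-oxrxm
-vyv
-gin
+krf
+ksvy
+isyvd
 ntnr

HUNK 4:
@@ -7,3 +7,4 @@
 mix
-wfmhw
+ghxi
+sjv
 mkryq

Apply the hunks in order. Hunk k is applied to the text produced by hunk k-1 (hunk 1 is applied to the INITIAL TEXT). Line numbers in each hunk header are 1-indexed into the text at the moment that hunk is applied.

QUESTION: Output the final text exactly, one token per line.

Answer: tmo
lro
krf
ksvy
isyvd
ntnr
mix
ghxi
sjv
mkryq

Derivation:
Hunk 1: at line 4 remove [zmitl] add [eqpku] -> 9 lines: tmo lro oxrxm vyv qrp eqpku mix wfmhw mkryq
Hunk 2: at line 4 remove [qrp,eqpku] add [gin,ntnr] -> 9 lines: tmo lro oxrxm vyv gin ntnr mix wfmhw mkryq
Hunk 3: at line 2 remove [oxrxm,vyv,gin] add [krf,ksvy,isyvd] -> 9 lines: tmo lro krf ksvy isyvd ntnr mix wfmhw mkryq
Hunk 4: at line 7 remove [wfmhw] add [ghxi,sjv] -> 10 lines: tmo lro krf ksvy isyvd ntnr mix ghxi sjv mkryq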